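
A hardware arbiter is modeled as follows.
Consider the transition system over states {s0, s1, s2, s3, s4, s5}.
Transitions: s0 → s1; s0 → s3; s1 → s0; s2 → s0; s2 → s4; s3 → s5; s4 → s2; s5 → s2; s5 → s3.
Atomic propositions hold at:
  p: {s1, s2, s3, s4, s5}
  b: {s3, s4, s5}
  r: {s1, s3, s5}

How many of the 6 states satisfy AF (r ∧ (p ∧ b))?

Sat(p ∧ b) = {s3, s4, s5}
Sat(r ∧ (p ∧ b)) = {s3, s5}
AF (r ∧ (p ∧ b)): least fixpoint, start Z0 = {s3, s5}, add states with every successor in Z. Already a fixed point.
Sat(AF (r ∧ (p ∧ b))) = {s3, s5}
|Sat(AF (r ∧ (p ∧ b)))| = |{s3, s5}| = 2.

2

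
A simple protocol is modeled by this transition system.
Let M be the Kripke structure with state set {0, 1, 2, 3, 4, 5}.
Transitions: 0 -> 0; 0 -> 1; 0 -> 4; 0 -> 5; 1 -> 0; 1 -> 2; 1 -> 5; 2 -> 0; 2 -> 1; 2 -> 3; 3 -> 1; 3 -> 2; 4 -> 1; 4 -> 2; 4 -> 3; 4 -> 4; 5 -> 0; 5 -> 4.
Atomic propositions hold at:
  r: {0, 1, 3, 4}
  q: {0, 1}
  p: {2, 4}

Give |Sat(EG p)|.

1

EG p: greatest fixpoint, start Z0 = {2, 4}, keep only states in Sat with some successor in Z. Z1 = {4}; fixed.
Sat(EG p) = {4}
|Sat(EG p)| = |{4}| = 1.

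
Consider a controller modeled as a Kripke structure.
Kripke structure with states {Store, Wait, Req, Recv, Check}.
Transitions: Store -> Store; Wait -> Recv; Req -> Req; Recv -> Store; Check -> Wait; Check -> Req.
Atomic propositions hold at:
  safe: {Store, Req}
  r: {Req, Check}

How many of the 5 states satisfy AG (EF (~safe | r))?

Sat(~safe) = {Wait, Recv, Check}
Sat(~safe | r) = {Wait, Req, Recv, Check}
EF (~safe | r): least fixpoint, start Z0 = {Wait, Req, Recv, Check}, add states with some successor in Z. Already a fixed point.
Sat(EF (~safe | r)) = {Wait, Req, Recv, Check}
AG (EF (~safe | r)): greatest fixpoint, start Z0 = {Wait, Req, Recv, Check}, keep only states in Sat with every successor in Z. Z1 = {Wait, Req, Check}; Z2 = {Req, Check}; Z3 = {Req}; fixed.
Sat(AG (EF (~safe | r))) = {Req}
|Sat(AG (EF (~safe | r)))| = |{Req}| = 1.

1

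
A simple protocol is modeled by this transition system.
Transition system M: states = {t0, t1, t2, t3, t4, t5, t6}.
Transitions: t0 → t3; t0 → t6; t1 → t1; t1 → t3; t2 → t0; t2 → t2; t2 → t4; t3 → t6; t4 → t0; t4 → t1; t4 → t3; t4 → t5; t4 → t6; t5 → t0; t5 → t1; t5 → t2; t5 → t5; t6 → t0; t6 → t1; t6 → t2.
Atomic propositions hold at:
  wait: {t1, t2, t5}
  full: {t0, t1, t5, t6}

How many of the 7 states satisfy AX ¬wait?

2

Sat(¬wait) = {t0, t3, t4, t6}
Sat(AX ¬wait) = {s : every successor in {t0, t3, t4, t6}} = {t0, t3}
|Sat(AX ¬wait)| = |{t0, t3}| = 2.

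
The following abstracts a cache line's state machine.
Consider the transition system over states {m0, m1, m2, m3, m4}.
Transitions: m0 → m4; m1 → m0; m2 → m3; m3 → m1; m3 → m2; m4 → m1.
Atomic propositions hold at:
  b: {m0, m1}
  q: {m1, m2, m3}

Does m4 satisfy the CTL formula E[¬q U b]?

Yes

Sat(¬q) = {m0, m4}
E[¬q U b]: least fixpoint, start Z0 = Sat(b) = {m0, m1}, add states in Sat(¬q) with some successor in Z. Z1 = {m0, m1, m4}; fixed.
Sat(E[¬q U b]) = {m0, m1, m4}
m4 ∈ Sat(E[¬q U b]) = {m0, m1, m4}, so the formula holds at m4.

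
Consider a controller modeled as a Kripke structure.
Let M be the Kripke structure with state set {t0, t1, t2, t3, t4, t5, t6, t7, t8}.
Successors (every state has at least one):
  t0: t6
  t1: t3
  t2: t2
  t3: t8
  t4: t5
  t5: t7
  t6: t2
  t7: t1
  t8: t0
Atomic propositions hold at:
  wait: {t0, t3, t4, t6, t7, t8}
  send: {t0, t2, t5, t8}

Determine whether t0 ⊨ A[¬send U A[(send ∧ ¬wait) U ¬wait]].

No

Sat(¬send) = {t1, t3, t4, t6, t7}
Sat(¬wait) = {t1, t2, t5}
Sat(send ∧ ¬wait) = {t2, t5}
A[(send ∧ ¬wait) U ¬wait]: least fixpoint, start Z0 = Sat(¬wait) = {t1, t2, t5}, add states in Sat(send ∧ ¬wait) with every successor in Z. Already a fixed point.
Sat(A[(send ∧ ¬wait) U ¬wait]) = {t1, t2, t5}
A[¬send U A[(send ∧ ¬wait) U ¬wait]]: least fixpoint, start Z0 = Sat(A[(send ∧ ¬wait) U ¬wait]) = {t1, t2, t5}, add states in Sat(¬send) with every successor in Z. Z1 = {t1, t2, t4, t5, t6, t7}; fixed.
Sat(A[¬send U A[(send ∧ ¬wait) U ¬wait]]) = {t1, t2, t4, t5, t6, t7}
t0 ∉ Sat(A[¬send U A[(send ∧ ¬wait) U ¬wait]]) = {t1, t2, t4, t5, t6, t7}, so the formula does not hold at t0.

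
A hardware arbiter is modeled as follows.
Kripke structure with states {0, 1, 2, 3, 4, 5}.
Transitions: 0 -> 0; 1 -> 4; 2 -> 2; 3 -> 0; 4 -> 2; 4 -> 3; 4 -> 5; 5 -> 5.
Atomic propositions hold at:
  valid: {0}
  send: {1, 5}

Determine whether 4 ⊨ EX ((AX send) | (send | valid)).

Sat(AX send) = {s : every successor in {1, 5}} = {5}
Sat(send | valid) = {0, 1, 5}
Sat((AX send) | (send | valid)) = {0, 1, 5}
Sat(EX ((AX send) | (send | valid))) = {s : some successor in {0, 1, 5}} = {0, 3, 4, 5}
4 ∈ Sat(EX ((AX send) | (send | valid))) = {0, 3, 4, 5}, so the formula holds at 4.

Yes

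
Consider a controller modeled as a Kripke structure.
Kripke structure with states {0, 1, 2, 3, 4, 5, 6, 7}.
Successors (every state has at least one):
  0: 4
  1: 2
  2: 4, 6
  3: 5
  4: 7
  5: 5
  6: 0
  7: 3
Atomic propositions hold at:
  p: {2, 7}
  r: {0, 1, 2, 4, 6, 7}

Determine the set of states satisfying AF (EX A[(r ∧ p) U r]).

{0, 1, 2, 4, 6}

Sat(r ∧ p) = {2, 7}
A[(r ∧ p) U r]: least fixpoint, start Z0 = Sat(r) = {0, 1, 2, 4, 6, 7}, add states in Sat(r ∧ p) with every successor in Z. Already a fixed point.
Sat(A[(r ∧ p) U r]) = {0, 1, 2, 4, 6, 7}
Sat(EX A[(r ∧ p) U r]) = {s : some successor in {0, 1, 2, 4, 6, 7}} = {0, 1, 2, 4, 6}
AF (EX A[(r ∧ p) U r]): least fixpoint, start Z0 = {0, 1, 2, 4, 6}, add states with every successor in Z. Already a fixed point.
Sat(AF (EX A[(r ∧ p) U r])) = {0, 1, 2, 4, 6}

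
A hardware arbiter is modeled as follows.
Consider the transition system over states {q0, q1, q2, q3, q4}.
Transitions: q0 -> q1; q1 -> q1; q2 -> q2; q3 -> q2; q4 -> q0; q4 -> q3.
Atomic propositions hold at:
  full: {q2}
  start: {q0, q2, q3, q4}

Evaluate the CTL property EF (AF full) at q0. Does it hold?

AF full: least fixpoint, start Z0 = {q2}, add states with every successor in Z. Z1 = {q2, q3}; fixed.
Sat(AF full) = {q2, q3}
EF (AF full): least fixpoint, start Z0 = {q2, q3}, add states with some successor in Z. Z1 = {q2, q3, q4}; fixed.
Sat(EF (AF full)) = {q2, q3, q4}
q0 ∉ Sat(EF (AF full)) = {q2, q3, q4}, so the formula does not hold at q0.

No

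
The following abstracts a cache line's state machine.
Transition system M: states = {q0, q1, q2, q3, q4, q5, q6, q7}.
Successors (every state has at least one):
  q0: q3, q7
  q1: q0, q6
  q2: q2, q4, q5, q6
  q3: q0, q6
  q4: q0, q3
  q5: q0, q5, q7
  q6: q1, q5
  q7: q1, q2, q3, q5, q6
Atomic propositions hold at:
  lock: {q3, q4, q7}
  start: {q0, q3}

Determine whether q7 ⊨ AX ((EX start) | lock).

No

Sat(EX start) = {s : some successor in {q0, q3}} = {q0, q1, q3, q4, q5, q7}
Sat((EX start) | lock) = {q0, q1, q3, q4, q5, q7}
Sat(AX ((EX start) | lock)) = {s : every successor in {q0, q1, q3, q4, q5, q7}} = {q0, q4, q5, q6}
q7 ∉ Sat(AX ((EX start) | lock)) = {q0, q4, q5, q6}, so the formula does not hold at q7.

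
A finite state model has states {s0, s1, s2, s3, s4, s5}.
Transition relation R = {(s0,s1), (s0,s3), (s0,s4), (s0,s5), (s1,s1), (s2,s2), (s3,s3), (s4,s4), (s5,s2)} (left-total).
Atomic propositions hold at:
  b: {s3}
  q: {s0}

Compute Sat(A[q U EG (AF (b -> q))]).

Sat(b -> q) = {s0, s1, s2, s4, s5}
AF (b -> q): least fixpoint, start Z0 = {s0, s1, s2, s4, s5}, add states with every successor in Z. Already a fixed point.
Sat(AF (b -> q)) = {s0, s1, s2, s4, s5}
EG (AF (b -> q)): greatest fixpoint, start Z0 = {s0, s1, s2, s4, s5}, keep only states in Sat with some successor in Z. Already a fixed point.
Sat(EG (AF (b -> q))) = {s0, s1, s2, s4, s5}
A[q U EG (AF (b -> q))]: least fixpoint, start Z0 = Sat(EG (AF (b -> q))) = {s0, s1, s2, s4, s5}, add states in Sat(q) with every successor in Z. Already a fixed point.
Sat(A[q U EG (AF (b -> q))]) = {s0, s1, s2, s4, s5}

{s0, s1, s2, s4, s5}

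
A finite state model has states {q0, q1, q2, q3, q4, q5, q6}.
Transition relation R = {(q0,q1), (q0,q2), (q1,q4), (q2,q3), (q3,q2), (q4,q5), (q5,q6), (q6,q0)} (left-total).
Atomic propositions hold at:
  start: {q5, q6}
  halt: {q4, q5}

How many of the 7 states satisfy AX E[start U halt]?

2

E[start U halt]: least fixpoint, start Z0 = Sat(halt) = {q4, q5}, add states in Sat(start) with some successor in Z. Already a fixed point.
Sat(E[start U halt]) = {q4, q5}
Sat(AX E[start U halt]) = {s : every successor in {q4, q5}} = {q1, q4}
|Sat(AX E[start U halt])| = |{q1, q4}| = 2.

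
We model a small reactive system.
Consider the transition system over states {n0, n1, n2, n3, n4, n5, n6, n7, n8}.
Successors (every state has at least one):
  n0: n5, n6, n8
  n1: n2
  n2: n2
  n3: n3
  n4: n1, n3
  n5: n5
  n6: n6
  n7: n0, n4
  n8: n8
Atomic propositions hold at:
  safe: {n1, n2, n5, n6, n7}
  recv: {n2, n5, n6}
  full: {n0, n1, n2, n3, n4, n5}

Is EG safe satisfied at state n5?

EG safe: greatest fixpoint, start Z0 = {n1, n2, n5, n6, n7}, keep only states in Sat with some successor in Z. Z1 = {n1, n2, n5, n6}; fixed.
Sat(EG safe) = {n1, n2, n5, n6}
n5 ∈ Sat(EG safe) = {n1, n2, n5, n6}, so the formula holds at n5.

Yes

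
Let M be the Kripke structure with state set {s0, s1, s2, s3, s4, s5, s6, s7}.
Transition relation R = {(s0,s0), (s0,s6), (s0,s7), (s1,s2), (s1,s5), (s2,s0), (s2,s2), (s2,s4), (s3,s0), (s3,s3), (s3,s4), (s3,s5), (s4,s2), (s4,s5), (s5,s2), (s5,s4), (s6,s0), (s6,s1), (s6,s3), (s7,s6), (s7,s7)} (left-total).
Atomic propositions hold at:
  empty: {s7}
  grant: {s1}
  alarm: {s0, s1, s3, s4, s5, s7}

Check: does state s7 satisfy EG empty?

Yes

EG empty: greatest fixpoint, start Z0 = {s7}, keep only states in Sat with some successor in Z. Already a fixed point.
Sat(EG empty) = {s7}
s7 ∈ Sat(EG empty) = {s7}, so the formula holds at s7.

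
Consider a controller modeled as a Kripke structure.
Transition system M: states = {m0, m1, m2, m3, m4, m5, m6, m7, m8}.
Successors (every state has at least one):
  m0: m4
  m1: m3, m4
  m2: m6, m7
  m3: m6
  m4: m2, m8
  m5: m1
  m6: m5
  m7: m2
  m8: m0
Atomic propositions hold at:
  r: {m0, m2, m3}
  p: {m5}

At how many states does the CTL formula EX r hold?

4

Sat(EX r) = {s : some successor in {m0, m2, m3}} = {m1, m4, m7, m8}
|Sat(EX r)| = |{m1, m4, m7, m8}| = 4.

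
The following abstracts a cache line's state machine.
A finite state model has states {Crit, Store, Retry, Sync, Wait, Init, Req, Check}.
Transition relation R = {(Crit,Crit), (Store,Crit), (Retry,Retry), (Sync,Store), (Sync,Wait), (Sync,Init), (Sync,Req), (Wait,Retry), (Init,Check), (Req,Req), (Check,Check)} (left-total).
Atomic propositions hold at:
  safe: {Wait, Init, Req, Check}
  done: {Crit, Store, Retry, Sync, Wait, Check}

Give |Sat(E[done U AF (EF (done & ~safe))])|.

Sat(~safe) = {Crit, Store, Retry, Sync}
Sat(done & ~safe) = {Crit, Store, Retry, Sync}
EF (done & ~safe): least fixpoint, start Z0 = {Crit, Store, Retry, Sync}, add states with some successor in Z. Z1 = {Crit, Store, Retry, Sync, Wait}; fixed.
Sat(EF (done & ~safe)) = {Crit, Store, Retry, Sync, Wait}
AF (EF (done & ~safe)): least fixpoint, start Z0 = {Crit, Store, Retry, Sync, Wait}, add states with every successor in Z. Already a fixed point.
Sat(AF (EF (done & ~safe))) = {Crit, Store, Retry, Sync, Wait}
E[done U AF (EF (done & ~safe))]: least fixpoint, start Z0 = Sat(AF (EF (done & ~safe))) = {Crit, Store, Retry, Sync, Wait}, add states in Sat(done) with some successor in Z. Already a fixed point.
Sat(E[done U AF (EF (done & ~safe))]) = {Crit, Store, Retry, Sync, Wait}
|Sat(E[done U AF (EF (done & ~safe))])| = |{Crit, Store, Retry, Sync, Wait}| = 5.

5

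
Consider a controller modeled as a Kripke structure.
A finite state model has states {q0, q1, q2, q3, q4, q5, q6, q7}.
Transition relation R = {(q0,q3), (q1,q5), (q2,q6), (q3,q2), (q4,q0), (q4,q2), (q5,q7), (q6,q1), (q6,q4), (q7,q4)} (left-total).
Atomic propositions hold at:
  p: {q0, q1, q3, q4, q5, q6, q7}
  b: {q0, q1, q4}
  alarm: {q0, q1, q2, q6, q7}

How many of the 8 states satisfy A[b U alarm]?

A[b U alarm]: least fixpoint, start Z0 = Sat(alarm) = {q0, q1, q2, q6, q7}, add states in Sat(b) with every successor in Z. Z1 = {q0, q1, q2, q4, q6, q7}; fixed.
Sat(A[b U alarm]) = {q0, q1, q2, q4, q6, q7}
|Sat(A[b U alarm])| = |{q0, q1, q2, q4, q6, q7}| = 6.

6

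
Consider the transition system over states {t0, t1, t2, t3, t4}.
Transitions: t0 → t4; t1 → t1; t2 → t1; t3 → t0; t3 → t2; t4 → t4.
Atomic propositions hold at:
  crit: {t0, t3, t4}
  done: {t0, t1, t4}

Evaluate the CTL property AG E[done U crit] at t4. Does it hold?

Yes

E[done U crit]: least fixpoint, start Z0 = Sat(crit) = {t0, t3, t4}, add states in Sat(done) with some successor in Z. Already a fixed point.
Sat(E[done U crit]) = {t0, t3, t4}
AG E[done U crit]: greatest fixpoint, start Z0 = {t0, t3, t4}, keep only states in Sat with every successor in Z. Z1 = {t0, t4}; fixed.
Sat(AG E[done U crit]) = {t0, t4}
t4 ∈ Sat(AG E[done U crit]) = {t0, t4}, so the formula holds at t4.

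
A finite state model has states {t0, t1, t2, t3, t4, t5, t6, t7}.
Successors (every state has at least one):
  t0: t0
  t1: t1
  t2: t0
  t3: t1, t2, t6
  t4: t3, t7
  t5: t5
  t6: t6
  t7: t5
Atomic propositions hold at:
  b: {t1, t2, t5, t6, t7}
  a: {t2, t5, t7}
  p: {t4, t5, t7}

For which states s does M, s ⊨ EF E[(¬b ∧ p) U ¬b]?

{t0, t2, t3, t4}

Sat(¬b) = {t0, t3, t4}
Sat(¬b ∧ p) = {t4}
E[(¬b ∧ p) U ¬b]: least fixpoint, start Z0 = Sat(¬b) = {t0, t3, t4}, add states in Sat(¬b ∧ p) with some successor in Z. Already a fixed point.
Sat(E[(¬b ∧ p) U ¬b]) = {t0, t3, t4}
EF E[(¬b ∧ p) U ¬b]: least fixpoint, start Z0 = {t0, t3, t4}, add states with some successor in Z. Z1 = {t0, t2, t3, t4}; fixed.
Sat(EF E[(¬b ∧ p) U ¬b]) = {t0, t2, t3, t4}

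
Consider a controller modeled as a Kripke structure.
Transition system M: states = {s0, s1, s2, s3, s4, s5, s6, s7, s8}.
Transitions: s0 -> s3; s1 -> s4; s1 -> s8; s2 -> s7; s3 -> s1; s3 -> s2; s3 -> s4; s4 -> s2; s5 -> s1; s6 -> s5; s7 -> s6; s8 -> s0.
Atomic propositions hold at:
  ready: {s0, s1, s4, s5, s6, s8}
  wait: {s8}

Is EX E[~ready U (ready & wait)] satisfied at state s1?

Sat(~ready) = {s2, s3, s7}
Sat(ready & wait) = {s8}
E[~ready U (ready & wait)]: least fixpoint, start Z0 = Sat((ready & wait)) = {s8}, add states in Sat(~ready) with some successor in Z. Already a fixed point.
Sat(E[~ready U (ready & wait)]) = {s8}
Sat(EX E[~ready U (ready & wait)]) = {s : some successor in {s8}} = {s1}
s1 ∈ Sat(EX E[~ready U (ready & wait)]) = {s1}, so the formula holds at s1.

Yes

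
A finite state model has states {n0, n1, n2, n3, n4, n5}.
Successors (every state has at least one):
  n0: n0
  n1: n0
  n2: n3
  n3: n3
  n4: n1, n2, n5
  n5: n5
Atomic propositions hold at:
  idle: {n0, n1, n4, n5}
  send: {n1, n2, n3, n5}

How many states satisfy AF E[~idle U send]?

5

Sat(~idle) = {n2, n3}
E[~idle U send]: least fixpoint, start Z0 = Sat(send) = {n1, n2, n3, n5}, add states in Sat(~idle) with some successor in Z. Already a fixed point.
Sat(E[~idle U send]) = {n1, n2, n3, n5}
AF E[~idle U send]: least fixpoint, start Z0 = {n1, n2, n3, n5}, add states with every successor in Z. Z1 = {n1, n2, n3, n4, n5}; fixed.
Sat(AF E[~idle U send]) = {n1, n2, n3, n4, n5}
|Sat(AF E[~idle U send])| = |{n1, n2, n3, n4, n5}| = 5.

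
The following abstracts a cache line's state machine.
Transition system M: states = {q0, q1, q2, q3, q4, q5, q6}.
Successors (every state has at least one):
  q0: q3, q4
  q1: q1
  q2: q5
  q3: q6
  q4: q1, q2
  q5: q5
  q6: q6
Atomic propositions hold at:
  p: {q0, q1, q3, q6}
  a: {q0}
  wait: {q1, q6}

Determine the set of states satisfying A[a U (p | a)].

{q0, q1, q3, q6}

Sat(p | a) = {q0, q1, q3, q6}
A[a U (p | a)]: least fixpoint, start Z0 = Sat((p | a)) = {q0, q1, q3, q6}, add states in Sat(a) with every successor in Z. Already a fixed point.
Sat(A[a U (p | a)]) = {q0, q1, q3, q6}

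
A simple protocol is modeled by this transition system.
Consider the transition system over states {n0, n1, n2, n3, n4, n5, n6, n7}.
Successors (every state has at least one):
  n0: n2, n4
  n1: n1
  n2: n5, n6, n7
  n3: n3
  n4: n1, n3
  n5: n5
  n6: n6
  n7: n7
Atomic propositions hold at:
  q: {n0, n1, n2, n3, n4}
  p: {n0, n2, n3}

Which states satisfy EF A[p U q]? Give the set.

{n0, n1, n2, n3, n4}

A[p U q]: least fixpoint, start Z0 = Sat(q) = {n0, n1, n2, n3, n4}, add states in Sat(p) with every successor in Z. Already a fixed point.
Sat(A[p U q]) = {n0, n1, n2, n3, n4}
EF A[p U q]: least fixpoint, start Z0 = {n0, n1, n2, n3, n4}, add states with some successor in Z. Already a fixed point.
Sat(EF A[p U q]) = {n0, n1, n2, n3, n4}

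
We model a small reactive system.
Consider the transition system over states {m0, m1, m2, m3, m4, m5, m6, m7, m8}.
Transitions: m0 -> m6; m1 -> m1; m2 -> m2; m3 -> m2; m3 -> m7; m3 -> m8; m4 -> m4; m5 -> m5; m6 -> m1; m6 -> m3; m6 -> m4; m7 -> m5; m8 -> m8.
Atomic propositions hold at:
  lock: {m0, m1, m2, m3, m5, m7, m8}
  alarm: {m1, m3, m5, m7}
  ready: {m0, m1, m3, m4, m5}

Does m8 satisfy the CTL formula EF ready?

No

EF ready: least fixpoint, start Z0 = {m0, m1, m3, m4, m5}, add states with some successor in Z. Z1 = {m0, m1, m3, m4, m5, m6, m7}; fixed.
Sat(EF ready) = {m0, m1, m3, m4, m5, m6, m7}
m8 ∉ Sat(EF ready) = {m0, m1, m3, m4, m5, m6, m7}, so the formula does not hold at m8.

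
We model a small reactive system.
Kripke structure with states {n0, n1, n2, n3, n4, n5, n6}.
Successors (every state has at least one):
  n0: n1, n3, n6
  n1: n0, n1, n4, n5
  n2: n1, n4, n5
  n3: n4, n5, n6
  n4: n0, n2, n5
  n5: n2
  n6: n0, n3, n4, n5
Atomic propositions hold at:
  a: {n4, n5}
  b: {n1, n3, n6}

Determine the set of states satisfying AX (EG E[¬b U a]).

Sat(¬b) = {n0, n2, n4, n5}
E[¬b U a]: least fixpoint, start Z0 = Sat(a) = {n4, n5}, add states in Sat(¬b) with some successor in Z. Z1 = {n2, n4, n5}; fixed.
Sat(E[¬b U a]) = {n2, n4, n5}
EG E[¬b U a]: greatest fixpoint, start Z0 = {n2, n4, n5}, keep only states in Sat with some successor in Z. Already a fixed point.
Sat(EG E[¬b U a]) = {n2, n4, n5}
Sat(AX (EG E[¬b U a])) = {s : every successor in {n2, n4, n5}} = {n5}

{n5}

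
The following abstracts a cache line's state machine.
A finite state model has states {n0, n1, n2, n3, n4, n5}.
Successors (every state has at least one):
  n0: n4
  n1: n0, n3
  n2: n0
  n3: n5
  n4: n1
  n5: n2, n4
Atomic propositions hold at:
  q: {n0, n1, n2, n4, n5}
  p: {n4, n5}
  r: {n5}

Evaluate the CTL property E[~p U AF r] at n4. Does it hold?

Sat(~p) = {n0, n1, n2, n3}
AF r: least fixpoint, start Z0 = {n5}, add states with every successor in Z. Z1 = {n3, n5}; fixed.
Sat(AF r) = {n3, n5}
E[~p U AF r]: least fixpoint, start Z0 = Sat(AF r) = {n3, n5}, add states in Sat(~p) with some successor in Z. Z1 = {n1, n3, n5}; fixed.
Sat(E[~p U AF r]) = {n1, n3, n5}
n4 ∉ Sat(E[~p U AF r]) = {n1, n3, n5}, so the formula does not hold at n4.

No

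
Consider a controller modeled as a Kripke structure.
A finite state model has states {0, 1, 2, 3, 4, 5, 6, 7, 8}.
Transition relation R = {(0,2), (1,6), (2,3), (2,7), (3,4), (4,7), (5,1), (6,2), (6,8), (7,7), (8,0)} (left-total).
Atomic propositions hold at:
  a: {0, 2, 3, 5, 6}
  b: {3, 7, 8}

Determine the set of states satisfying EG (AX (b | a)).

{0, 1, 2, 4, 6, 7, 8}

Sat(b | a) = {0, 2, 3, 5, 6, 7, 8}
Sat(AX (b | a)) = {s : every successor in {0, 2, 3, 5, 6, 7, 8}} = {0, 1, 2, 4, 6, 7, 8}
EG (AX (b | a)): greatest fixpoint, start Z0 = {0, 1, 2, 4, 6, 7, 8}, keep only states in Sat with some successor in Z. Already a fixed point.
Sat(EG (AX (b | a))) = {0, 1, 2, 4, 6, 7, 8}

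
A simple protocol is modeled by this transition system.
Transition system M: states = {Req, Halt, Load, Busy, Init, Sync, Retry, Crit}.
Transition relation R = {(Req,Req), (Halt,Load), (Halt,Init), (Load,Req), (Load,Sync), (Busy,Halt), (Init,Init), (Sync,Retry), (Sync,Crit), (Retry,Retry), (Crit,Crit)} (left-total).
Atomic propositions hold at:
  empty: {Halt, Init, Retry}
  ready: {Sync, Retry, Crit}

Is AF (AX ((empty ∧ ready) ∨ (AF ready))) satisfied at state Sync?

Sat(empty ∧ ready) = {Retry}
AF ready: least fixpoint, start Z0 = {Sync, Retry, Crit}, add states with every successor in Z. Already a fixed point.
Sat(AF ready) = {Sync, Retry, Crit}
Sat((empty ∧ ready) ∨ (AF ready)) = {Sync, Retry, Crit}
Sat(AX ((empty ∧ ready) ∨ (AF ready))) = {s : every successor in {Sync, Retry, Crit}} = {Sync, Retry, Crit}
AF (AX ((empty ∧ ready) ∨ (AF ready))): least fixpoint, start Z0 = {Sync, Retry, Crit}, add states with every successor in Z. Already a fixed point.
Sat(AF (AX ((empty ∧ ready) ∨ (AF ready)))) = {Sync, Retry, Crit}
Sync ∈ Sat(AF (AX ((empty ∧ ready) ∨ (AF ready)))) = {Sync, Retry, Crit}, so the formula holds at Sync.

Yes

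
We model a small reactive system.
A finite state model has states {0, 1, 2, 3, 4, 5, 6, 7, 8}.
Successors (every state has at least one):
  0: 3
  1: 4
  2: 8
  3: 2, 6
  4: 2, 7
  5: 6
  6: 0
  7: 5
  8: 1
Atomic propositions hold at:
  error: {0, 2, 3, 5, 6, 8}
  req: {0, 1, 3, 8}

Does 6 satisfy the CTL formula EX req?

Sat(EX req) = {s : some successor in {0, 1, 3, 8}} = {0, 2, 6, 8}
6 ∈ Sat(EX req) = {0, 2, 6, 8}, so the formula holds at 6.

Yes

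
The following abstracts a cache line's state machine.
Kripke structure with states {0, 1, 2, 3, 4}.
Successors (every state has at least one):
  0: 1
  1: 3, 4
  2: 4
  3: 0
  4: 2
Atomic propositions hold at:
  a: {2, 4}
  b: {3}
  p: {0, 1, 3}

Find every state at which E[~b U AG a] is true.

Sat(~b) = {0, 1, 2, 4}
AG a: greatest fixpoint, start Z0 = {2, 4}, keep only states in Sat with every successor in Z. Already a fixed point.
Sat(AG a) = {2, 4}
E[~b U AG a]: least fixpoint, start Z0 = Sat(AG a) = {2, 4}, add states in Sat(~b) with some successor in Z. Z1 = {1, 2, 4}; Z2 = {0, 1, 2, 4}; fixed.
Sat(E[~b U AG a]) = {0, 1, 2, 4}

{0, 1, 2, 4}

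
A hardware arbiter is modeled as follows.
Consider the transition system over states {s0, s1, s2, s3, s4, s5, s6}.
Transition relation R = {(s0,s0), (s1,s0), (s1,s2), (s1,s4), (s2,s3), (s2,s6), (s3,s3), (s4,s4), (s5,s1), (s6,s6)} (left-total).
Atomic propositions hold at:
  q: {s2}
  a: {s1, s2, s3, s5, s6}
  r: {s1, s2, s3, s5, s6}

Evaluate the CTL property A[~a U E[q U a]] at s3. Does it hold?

Yes

Sat(~a) = {s0, s4}
E[q U a]: least fixpoint, start Z0 = Sat(a) = {s1, s2, s3, s5, s6}, add states in Sat(q) with some successor in Z. Already a fixed point.
Sat(E[q U a]) = {s1, s2, s3, s5, s6}
A[~a U E[q U a]]: least fixpoint, start Z0 = Sat(E[q U a]) = {s1, s2, s3, s5, s6}, add states in Sat(~a) with every successor in Z. Already a fixed point.
Sat(A[~a U E[q U a]]) = {s1, s2, s3, s5, s6}
s3 ∈ Sat(A[~a U E[q U a]]) = {s1, s2, s3, s5, s6}, so the formula holds at s3.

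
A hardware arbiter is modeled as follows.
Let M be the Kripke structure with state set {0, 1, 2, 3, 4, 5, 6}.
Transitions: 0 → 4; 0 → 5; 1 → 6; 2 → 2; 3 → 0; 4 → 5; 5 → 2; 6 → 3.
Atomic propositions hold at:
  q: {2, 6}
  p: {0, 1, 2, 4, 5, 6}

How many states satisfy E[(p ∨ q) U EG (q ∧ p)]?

Sat(p ∨ q) = {0, 1, 2, 4, 5, 6}
Sat(q ∧ p) = {2, 6}
EG (q ∧ p): greatest fixpoint, start Z0 = {2, 6}, keep only states in Sat with some successor in Z. Z1 = {2}; fixed.
Sat(EG (q ∧ p)) = {2}
E[(p ∨ q) U EG (q ∧ p)]: least fixpoint, start Z0 = Sat(EG (q ∧ p)) = {2}, add states in Sat(p ∨ q) with some successor in Z. Z1 = {2, 5}; Z2 = {0, 2, 4, 5}; fixed.
Sat(E[(p ∨ q) U EG (q ∧ p)]) = {0, 2, 4, 5}
|Sat(E[(p ∨ q) U EG (q ∧ p)])| = |{0, 2, 4, 5}| = 4.

4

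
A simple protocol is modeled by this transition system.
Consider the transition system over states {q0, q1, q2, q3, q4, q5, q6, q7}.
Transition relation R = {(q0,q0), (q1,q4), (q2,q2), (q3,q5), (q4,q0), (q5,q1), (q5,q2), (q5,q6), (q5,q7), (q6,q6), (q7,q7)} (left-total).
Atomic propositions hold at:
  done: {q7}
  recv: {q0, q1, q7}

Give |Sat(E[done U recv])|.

E[done U recv]: least fixpoint, start Z0 = Sat(recv) = {q0, q1, q7}, add states in Sat(done) with some successor in Z. Already a fixed point.
Sat(E[done U recv]) = {q0, q1, q7}
|Sat(E[done U recv])| = |{q0, q1, q7}| = 3.

3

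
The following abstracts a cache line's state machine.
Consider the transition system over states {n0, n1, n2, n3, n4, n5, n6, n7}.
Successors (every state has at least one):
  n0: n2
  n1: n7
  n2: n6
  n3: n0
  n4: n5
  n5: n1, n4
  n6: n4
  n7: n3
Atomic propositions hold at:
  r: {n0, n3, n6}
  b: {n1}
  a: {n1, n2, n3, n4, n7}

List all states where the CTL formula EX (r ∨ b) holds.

{n2, n3, n5, n7}

Sat(r ∨ b) = {n0, n1, n3, n6}
Sat(EX (r ∨ b)) = {s : some successor in {n0, n1, n3, n6}} = {n2, n3, n5, n7}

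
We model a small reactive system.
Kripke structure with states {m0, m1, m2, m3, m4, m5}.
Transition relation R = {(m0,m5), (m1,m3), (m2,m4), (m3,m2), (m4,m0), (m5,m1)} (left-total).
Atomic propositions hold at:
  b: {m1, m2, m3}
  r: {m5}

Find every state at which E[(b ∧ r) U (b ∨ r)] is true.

Sat(b ∧ r) = ∅
Sat(b ∨ r) = {m1, m2, m3, m5}
E[(b ∧ r) U (b ∨ r)]: least fixpoint, start Z0 = Sat((b ∨ r)) = {m1, m2, m3, m5}, add states in Sat(b ∧ r) with some successor in Z. Already a fixed point.
Sat(E[(b ∧ r) U (b ∨ r)]) = {m1, m2, m3, m5}

{m1, m2, m3, m5}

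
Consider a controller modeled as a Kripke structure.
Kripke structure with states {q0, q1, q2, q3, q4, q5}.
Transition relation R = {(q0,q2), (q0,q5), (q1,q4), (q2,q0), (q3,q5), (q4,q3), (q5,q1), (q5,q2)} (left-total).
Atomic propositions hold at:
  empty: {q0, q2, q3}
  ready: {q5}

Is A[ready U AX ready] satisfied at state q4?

No

Sat(AX ready) = {s : every successor in {q5}} = {q3}
A[ready U AX ready]: least fixpoint, start Z0 = Sat(AX ready) = {q3}, add states in Sat(ready) with every successor in Z. Already a fixed point.
Sat(A[ready U AX ready]) = {q3}
q4 ∉ Sat(A[ready U AX ready]) = {q3}, so the formula does not hold at q4.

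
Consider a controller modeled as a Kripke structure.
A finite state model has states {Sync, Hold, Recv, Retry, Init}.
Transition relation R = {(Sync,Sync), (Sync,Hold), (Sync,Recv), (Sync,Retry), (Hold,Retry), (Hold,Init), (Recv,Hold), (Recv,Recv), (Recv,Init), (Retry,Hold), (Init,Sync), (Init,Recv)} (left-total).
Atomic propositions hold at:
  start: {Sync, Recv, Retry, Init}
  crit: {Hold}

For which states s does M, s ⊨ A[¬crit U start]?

Sat(¬crit) = {Sync, Recv, Retry, Init}
A[¬crit U start]: least fixpoint, start Z0 = Sat(start) = {Sync, Recv, Retry, Init}, add states in Sat(¬crit) with every successor in Z. Already a fixed point.
Sat(A[¬crit U start]) = {Sync, Recv, Retry, Init}

{Sync, Recv, Retry, Init}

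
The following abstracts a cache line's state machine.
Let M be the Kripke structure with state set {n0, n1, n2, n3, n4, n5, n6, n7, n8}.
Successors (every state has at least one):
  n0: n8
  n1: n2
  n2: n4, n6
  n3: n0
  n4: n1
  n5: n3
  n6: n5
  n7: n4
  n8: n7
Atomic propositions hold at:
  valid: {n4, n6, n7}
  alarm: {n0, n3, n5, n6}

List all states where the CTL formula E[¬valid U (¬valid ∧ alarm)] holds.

Sat(¬valid) = {n0, n1, n2, n3, n5, n8}
Sat(¬valid ∧ alarm) = {n0, n3, n5}
E[¬valid U (¬valid ∧ alarm)]: least fixpoint, start Z0 = Sat((¬valid ∧ alarm)) = {n0, n3, n5}, add states in Sat(¬valid) with some successor in Z. Already a fixed point.
Sat(E[¬valid U (¬valid ∧ alarm)]) = {n0, n3, n5}

{n0, n3, n5}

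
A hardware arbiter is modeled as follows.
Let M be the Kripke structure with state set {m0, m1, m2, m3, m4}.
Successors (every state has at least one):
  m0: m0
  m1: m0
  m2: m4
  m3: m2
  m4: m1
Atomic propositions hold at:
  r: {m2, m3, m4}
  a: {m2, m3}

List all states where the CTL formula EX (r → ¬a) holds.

Sat(¬a) = {m0, m1, m4}
Sat(r → ¬a) = {m0, m1, m4}
Sat(EX (r → ¬a)) = {s : some successor in {m0, m1, m4}} = {m0, m1, m2, m4}

{m0, m1, m2, m4}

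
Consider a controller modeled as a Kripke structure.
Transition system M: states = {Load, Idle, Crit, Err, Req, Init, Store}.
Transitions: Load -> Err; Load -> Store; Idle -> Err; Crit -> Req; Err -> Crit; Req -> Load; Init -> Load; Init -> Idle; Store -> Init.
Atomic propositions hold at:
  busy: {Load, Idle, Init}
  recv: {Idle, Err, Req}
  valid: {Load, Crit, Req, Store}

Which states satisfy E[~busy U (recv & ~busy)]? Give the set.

Sat(~busy) = {Crit, Err, Req, Store}
Sat(recv & ~busy) = {Err, Req}
E[~busy U (recv & ~busy)]: least fixpoint, start Z0 = Sat((recv & ~busy)) = {Err, Req}, add states in Sat(~busy) with some successor in Z. Z1 = {Crit, Err, Req}; fixed.
Sat(E[~busy U (recv & ~busy)]) = {Crit, Err, Req}

{Crit, Err, Req}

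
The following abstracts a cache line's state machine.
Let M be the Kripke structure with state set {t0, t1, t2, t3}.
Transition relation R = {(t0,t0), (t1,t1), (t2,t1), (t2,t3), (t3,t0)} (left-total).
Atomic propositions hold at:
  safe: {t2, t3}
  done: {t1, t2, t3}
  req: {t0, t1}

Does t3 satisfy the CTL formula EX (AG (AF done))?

No

AF done: least fixpoint, start Z0 = {t1, t2, t3}, add states with every successor in Z. Already a fixed point.
Sat(AF done) = {t1, t2, t3}
AG (AF done): greatest fixpoint, start Z0 = {t1, t2, t3}, keep only states in Sat with every successor in Z. Z1 = {t1, t2}; Z2 = {t1}; fixed.
Sat(AG (AF done)) = {t1}
Sat(EX (AG (AF done))) = {s : some successor in {t1}} = {t1, t2}
t3 ∉ Sat(EX (AG (AF done))) = {t1, t2}, so the formula does not hold at t3.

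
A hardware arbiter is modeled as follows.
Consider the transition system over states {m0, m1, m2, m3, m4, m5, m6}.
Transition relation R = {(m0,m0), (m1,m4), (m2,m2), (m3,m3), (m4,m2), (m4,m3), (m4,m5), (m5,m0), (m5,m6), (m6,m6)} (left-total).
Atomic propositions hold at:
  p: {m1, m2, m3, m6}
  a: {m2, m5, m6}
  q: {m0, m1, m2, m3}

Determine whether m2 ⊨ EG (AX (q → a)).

Yes

Sat(q → a) = {m2, m4, m5, m6}
Sat(AX (q → a)) = {s : every successor in {m2, m4, m5, m6}} = {m1, m2, m6}
EG (AX (q → a)): greatest fixpoint, start Z0 = {m1, m2, m6}, keep only states in Sat with some successor in Z. Z1 = {m2, m6}; fixed.
Sat(EG (AX (q → a))) = {m2, m6}
m2 ∈ Sat(EG (AX (q → a))) = {m2, m6}, so the formula holds at m2.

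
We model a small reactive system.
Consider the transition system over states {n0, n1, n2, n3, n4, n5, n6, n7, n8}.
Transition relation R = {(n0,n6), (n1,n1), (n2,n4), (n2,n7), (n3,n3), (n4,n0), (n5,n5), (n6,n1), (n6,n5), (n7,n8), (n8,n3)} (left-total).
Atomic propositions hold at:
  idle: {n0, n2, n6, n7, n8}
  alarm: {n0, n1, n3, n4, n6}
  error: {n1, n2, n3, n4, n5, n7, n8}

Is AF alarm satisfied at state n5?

AF alarm: least fixpoint, start Z0 = {n0, n1, n3, n4, n6}, add states with every successor in Z. Z1 = {n0, n1, n3, n4, n6, n8}; Z2 = {n0, n1, n3, n4, n6, n7, n8}; Z3 = {n0, n1, n2, n3, n4, n6, n7, n8}; fixed.
Sat(AF alarm) = {n0, n1, n2, n3, n4, n6, n7, n8}
n5 ∉ Sat(AF alarm) = {n0, n1, n2, n3, n4, n6, n7, n8}, so the formula does not hold at n5.

No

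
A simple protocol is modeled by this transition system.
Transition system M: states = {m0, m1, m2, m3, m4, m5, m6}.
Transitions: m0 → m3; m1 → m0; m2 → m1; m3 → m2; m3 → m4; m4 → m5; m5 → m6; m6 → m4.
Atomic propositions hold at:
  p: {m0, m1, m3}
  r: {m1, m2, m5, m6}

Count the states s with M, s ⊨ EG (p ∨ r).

Sat(p ∨ r) = {m0, m1, m2, m3, m5, m6}
EG (p ∨ r): greatest fixpoint, start Z0 = {m0, m1, m2, m3, m5, m6}, keep only states in Sat with some successor in Z. Z1 = {m0, m1, m2, m3, m5}; Z2 = {m0, m1, m2, m3}; fixed.
Sat(EG (p ∨ r)) = {m0, m1, m2, m3}
|Sat(EG (p ∨ r))| = |{m0, m1, m2, m3}| = 4.

4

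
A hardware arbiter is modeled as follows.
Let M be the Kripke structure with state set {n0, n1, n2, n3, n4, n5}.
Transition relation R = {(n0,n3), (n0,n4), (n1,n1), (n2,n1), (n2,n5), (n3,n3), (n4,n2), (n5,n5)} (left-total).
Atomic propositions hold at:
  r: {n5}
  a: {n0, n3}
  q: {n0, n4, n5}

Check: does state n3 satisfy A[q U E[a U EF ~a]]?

No

Sat(~a) = {n1, n2, n4, n5}
EF ~a: least fixpoint, start Z0 = {n1, n2, n4, n5}, add states with some successor in Z. Z1 = {n0, n1, n2, n4, n5}; fixed.
Sat(EF ~a) = {n0, n1, n2, n4, n5}
E[a U EF ~a]: least fixpoint, start Z0 = Sat(EF ~a) = {n0, n1, n2, n4, n5}, add states in Sat(a) with some successor in Z. Already a fixed point.
Sat(E[a U EF ~a]) = {n0, n1, n2, n4, n5}
A[q U E[a U EF ~a]]: least fixpoint, start Z0 = Sat(E[a U EF ~a]) = {n0, n1, n2, n4, n5}, add states in Sat(q) with every successor in Z. Already a fixed point.
Sat(A[q U E[a U EF ~a]]) = {n0, n1, n2, n4, n5}
n3 ∉ Sat(A[q U E[a U EF ~a]]) = {n0, n1, n2, n4, n5}, so the formula does not hold at n3.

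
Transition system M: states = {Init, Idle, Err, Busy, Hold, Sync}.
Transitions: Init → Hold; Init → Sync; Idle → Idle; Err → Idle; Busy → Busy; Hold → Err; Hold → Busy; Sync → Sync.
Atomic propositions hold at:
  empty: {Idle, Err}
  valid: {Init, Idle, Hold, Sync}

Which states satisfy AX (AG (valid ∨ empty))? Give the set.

Sat(valid ∨ empty) = {Init, Idle, Err, Hold, Sync}
AG (valid ∨ empty): greatest fixpoint, start Z0 = {Init, Idle, Err, Hold, Sync}, keep only states in Sat with every successor in Z. Z1 = {Init, Idle, Err, Sync}; Z2 = {Idle, Err, Sync}; fixed.
Sat(AG (valid ∨ empty)) = {Idle, Err, Sync}
Sat(AX (AG (valid ∨ empty))) = {s : every successor in {Idle, Err, Sync}} = {Idle, Err, Sync}

{Idle, Err, Sync}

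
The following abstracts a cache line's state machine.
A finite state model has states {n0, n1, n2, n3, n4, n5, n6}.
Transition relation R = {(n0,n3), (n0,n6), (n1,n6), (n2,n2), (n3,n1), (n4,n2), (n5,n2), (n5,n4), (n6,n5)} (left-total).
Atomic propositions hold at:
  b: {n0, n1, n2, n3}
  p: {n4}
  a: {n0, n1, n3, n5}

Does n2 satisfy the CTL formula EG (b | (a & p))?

Yes

Sat(a & p) = ∅
Sat(b | (a & p)) = {n0, n1, n2, n3}
EG (b | (a & p)): greatest fixpoint, start Z0 = {n0, n1, n2, n3}, keep only states in Sat with some successor in Z. Z1 = {n0, n2, n3}; Z2 = {n0, n2}; Z3 = {n2}; fixed.
Sat(EG (b | (a & p))) = {n2}
n2 ∈ Sat(EG (b | (a & p))) = {n2}, so the formula holds at n2.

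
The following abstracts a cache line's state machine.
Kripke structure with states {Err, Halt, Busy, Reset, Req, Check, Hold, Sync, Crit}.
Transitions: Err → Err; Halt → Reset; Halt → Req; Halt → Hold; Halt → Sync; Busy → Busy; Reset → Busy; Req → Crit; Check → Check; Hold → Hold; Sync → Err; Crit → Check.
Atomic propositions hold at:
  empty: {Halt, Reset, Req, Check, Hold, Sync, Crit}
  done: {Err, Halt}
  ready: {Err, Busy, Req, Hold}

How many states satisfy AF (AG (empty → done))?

4

Sat(empty → done) = {Err, Halt, Busy}
AG (empty → done): greatest fixpoint, start Z0 = {Err, Halt, Busy}, keep only states in Sat with every successor in Z. Z1 = {Err, Busy}; fixed.
Sat(AG (empty → done)) = {Err, Busy}
AF (AG (empty → done)): least fixpoint, start Z0 = {Err, Busy}, add states with every successor in Z. Z1 = {Err, Busy, Reset, Sync}; fixed.
Sat(AF (AG (empty → done))) = {Err, Busy, Reset, Sync}
|Sat(AF (AG (empty → done)))| = |{Err, Busy, Reset, Sync}| = 4.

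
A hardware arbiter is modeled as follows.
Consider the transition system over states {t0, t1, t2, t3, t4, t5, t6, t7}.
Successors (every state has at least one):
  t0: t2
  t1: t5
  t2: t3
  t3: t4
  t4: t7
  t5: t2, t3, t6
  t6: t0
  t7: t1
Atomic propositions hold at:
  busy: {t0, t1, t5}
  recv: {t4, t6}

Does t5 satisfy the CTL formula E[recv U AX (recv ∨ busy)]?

Sat(recv ∨ busy) = {t0, t1, t4, t5, t6}
Sat(AX (recv ∨ busy)) = {s : every successor in {t0, t1, t4, t5, t6}} = {t1, t3, t6, t7}
E[recv U AX (recv ∨ busy)]: least fixpoint, start Z0 = Sat(AX (recv ∨ busy)) = {t1, t3, t6, t7}, add states in Sat(recv) with some successor in Z. Z1 = {t1, t3, t4, t6, t7}; fixed.
Sat(E[recv U AX (recv ∨ busy)]) = {t1, t3, t4, t6, t7}
t5 ∉ Sat(E[recv U AX (recv ∨ busy)]) = {t1, t3, t4, t6, t7}, so the formula does not hold at t5.

No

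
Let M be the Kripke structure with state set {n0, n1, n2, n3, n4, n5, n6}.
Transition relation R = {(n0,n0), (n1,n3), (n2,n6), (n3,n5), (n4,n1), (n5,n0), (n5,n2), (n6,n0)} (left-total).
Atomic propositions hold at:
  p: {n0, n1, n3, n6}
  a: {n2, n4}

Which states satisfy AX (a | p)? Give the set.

{n0, n1, n2, n4, n5, n6}

Sat(a | p) = {n0, n1, n2, n3, n4, n6}
Sat(AX (a | p)) = {s : every successor in {n0, n1, n2, n3, n4, n6}} = {n0, n1, n2, n4, n5, n6}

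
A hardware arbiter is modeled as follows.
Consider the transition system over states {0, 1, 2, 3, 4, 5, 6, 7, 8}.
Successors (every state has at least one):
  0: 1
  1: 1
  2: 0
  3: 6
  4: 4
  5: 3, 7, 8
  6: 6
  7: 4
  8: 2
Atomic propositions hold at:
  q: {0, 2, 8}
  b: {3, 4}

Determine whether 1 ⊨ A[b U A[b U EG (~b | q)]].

Sat(~b) = {0, 1, 2, 5, 6, 7, 8}
Sat(~b | q) = {0, 1, 2, 5, 6, 7, 8}
EG (~b | q): greatest fixpoint, start Z0 = {0, 1, 2, 5, 6, 7, 8}, keep only states in Sat with some successor in Z. Z1 = {0, 1, 2, 5, 6, 8}; fixed.
Sat(EG (~b | q)) = {0, 1, 2, 5, 6, 8}
A[b U EG (~b | q)]: least fixpoint, start Z0 = Sat(EG (~b | q)) = {0, 1, 2, 5, 6, 8}, add states in Sat(b) with every successor in Z. Z1 = {0, 1, 2, 3, 5, 6, 8}; fixed.
Sat(A[b U EG (~b | q)]) = {0, 1, 2, 3, 5, 6, 8}
A[b U A[b U EG (~b | q)]]: least fixpoint, start Z0 = Sat(A[b U EG (~b | q)]) = {0, 1, 2, 3, 5, 6, 8}, add states in Sat(b) with every successor in Z. Already a fixed point.
Sat(A[b U A[b U EG (~b | q)]]) = {0, 1, 2, 3, 5, 6, 8}
1 ∈ Sat(A[b U A[b U EG (~b | q)]]) = {0, 1, 2, 3, 5, 6, 8}, so the formula holds at 1.

Yes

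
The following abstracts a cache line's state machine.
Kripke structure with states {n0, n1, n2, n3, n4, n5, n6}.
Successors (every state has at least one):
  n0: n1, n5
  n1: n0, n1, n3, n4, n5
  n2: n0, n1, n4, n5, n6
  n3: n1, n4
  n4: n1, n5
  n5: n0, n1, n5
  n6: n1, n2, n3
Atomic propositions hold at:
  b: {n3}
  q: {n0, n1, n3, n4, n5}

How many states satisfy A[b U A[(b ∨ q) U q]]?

Sat(b ∨ q) = {n0, n1, n3, n4, n5}
A[(b ∨ q) U q]: least fixpoint, start Z0 = Sat(q) = {n0, n1, n3, n4, n5}, add states in Sat(b ∨ q) with every successor in Z. Already a fixed point.
Sat(A[(b ∨ q) U q]) = {n0, n1, n3, n4, n5}
A[b U A[(b ∨ q) U q]]: least fixpoint, start Z0 = Sat(A[(b ∨ q) U q]) = {n0, n1, n3, n4, n5}, add states in Sat(b) with every successor in Z. Already a fixed point.
Sat(A[b U A[(b ∨ q) U q]]) = {n0, n1, n3, n4, n5}
|Sat(A[b U A[(b ∨ q) U q]])| = |{n0, n1, n3, n4, n5}| = 5.

5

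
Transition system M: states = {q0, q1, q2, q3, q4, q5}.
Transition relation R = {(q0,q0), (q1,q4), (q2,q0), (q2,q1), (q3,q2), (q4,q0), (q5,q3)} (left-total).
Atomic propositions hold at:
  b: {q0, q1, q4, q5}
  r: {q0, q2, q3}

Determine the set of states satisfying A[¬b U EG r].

{q0, q2, q3}

Sat(¬b) = {q2, q3}
EG r: greatest fixpoint, start Z0 = {q0, q2, q3}, keep only states in Sat with some successor in Z. Already a fixed point.
Sat(EG r) = {q0, q2, q3}
A[¬b U EG r]: least fixpoint, start Z0 = Sat(EG r) = {q0, q2, q3}, add states in Sat(¬b) with every successor in Z. Already a fixed point.
Sat(A[¬b U EG r]) = {q0, q2, q3}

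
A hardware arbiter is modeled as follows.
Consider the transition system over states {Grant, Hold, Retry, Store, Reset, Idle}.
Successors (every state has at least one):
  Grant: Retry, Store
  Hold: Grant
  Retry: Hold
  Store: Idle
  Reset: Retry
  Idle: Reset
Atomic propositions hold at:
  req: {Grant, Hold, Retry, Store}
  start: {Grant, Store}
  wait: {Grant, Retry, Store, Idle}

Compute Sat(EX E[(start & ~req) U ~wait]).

{Retry, Idle}

Sat(~req) = {Reset, Idle}
Sat(start & ~req) = ∅
Sat(~wait) = {Hold, Reset}
E[(start & ~req) U ~wait]: least fixpoint, start Z0 = Sat(~wait) = {Hold, Reset}, add states in Sat(start & ~req) with some successor in Z. Already a fixed point.
Sat(E[(start & ~req) U ~wait]) = {Hold, Reset}
Sat(EX E[(start & ~req) U ~wait]) = {s : some successor in {Hold, Reset}} = {Retry, Idle}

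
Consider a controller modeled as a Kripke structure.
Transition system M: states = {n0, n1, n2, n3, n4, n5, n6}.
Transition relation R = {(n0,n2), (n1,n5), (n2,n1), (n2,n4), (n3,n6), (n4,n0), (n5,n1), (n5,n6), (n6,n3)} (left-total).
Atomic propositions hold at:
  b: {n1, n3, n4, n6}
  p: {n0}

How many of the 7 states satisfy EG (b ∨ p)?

Sat(b ∨ p) = {n0, n1, n3, n4, n6}
EG (b ∨ p): greatest fixpoint, start Z0 = {n0, n1, n3, n4, n6}, keep only states in Sat with some successor in Z. Z1 = {n3, n4, n6}; Z2 = {n3, n6}; fixed.
Sat(EG (b ∨ p)) = {n3, n6}
|Sat(EG (b ∨ p))| = |{n3, n6}| = 2.

2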